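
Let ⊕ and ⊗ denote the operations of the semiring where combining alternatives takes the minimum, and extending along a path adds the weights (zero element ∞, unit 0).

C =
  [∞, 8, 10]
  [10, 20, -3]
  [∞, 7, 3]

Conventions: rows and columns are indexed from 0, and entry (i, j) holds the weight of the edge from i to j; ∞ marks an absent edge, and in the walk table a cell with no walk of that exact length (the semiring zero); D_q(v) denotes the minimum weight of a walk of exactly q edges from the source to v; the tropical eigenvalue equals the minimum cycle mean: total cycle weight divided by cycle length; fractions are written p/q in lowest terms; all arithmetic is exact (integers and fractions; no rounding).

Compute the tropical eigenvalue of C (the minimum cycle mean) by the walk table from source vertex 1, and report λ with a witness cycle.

q=0: [∞, 0, ∞]
q=1: [10, 20, -3]
q=2: [30, 4, 0]
q=3: [14, 7, 1]
Optimal cycle mean attained by: cycle 1->2->1, total (-3) + 7, length 2.
Answer: λ = 2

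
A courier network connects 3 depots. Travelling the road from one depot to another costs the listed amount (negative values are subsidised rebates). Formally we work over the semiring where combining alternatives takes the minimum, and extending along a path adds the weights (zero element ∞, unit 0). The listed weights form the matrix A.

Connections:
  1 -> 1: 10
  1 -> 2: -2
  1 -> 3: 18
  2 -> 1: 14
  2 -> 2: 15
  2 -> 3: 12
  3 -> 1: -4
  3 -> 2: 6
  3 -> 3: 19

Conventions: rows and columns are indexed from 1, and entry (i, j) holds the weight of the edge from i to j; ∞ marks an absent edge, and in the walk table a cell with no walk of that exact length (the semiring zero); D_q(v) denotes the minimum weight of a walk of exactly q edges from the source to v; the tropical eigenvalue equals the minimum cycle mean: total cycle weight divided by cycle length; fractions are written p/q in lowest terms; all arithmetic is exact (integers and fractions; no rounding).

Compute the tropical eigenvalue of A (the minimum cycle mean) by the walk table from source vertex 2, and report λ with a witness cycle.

q=0: [∞, 0, ∞]
q=1: [14, 15, 12]
q=2: [8, 12, 27]
q=3: [18, 6, 24]
Optimal cycle mean attained by: cycle 1->2->3->1, total (-2) + 12 + (-4), length 3.
Answer: λ = 2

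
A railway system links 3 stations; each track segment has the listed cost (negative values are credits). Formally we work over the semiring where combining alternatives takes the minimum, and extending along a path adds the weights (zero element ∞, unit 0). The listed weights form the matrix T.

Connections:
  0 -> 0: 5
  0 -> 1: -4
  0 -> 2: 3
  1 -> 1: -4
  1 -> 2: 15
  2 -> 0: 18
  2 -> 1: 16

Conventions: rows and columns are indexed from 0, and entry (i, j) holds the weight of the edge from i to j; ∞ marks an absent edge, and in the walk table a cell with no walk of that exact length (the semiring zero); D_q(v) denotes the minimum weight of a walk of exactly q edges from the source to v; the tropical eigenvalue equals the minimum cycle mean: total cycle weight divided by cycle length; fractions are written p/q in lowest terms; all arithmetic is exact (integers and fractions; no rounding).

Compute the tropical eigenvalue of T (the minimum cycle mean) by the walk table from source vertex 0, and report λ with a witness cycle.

q=0: [0, ∞, ∞]
q=1: [5, -4, 3]
q=2: [10, -8, 8]
q=3: [15, -12, 7]
Optimal cycle mean attained by: cycle 1->1, total (-4), length 1.
Answer: λ = -4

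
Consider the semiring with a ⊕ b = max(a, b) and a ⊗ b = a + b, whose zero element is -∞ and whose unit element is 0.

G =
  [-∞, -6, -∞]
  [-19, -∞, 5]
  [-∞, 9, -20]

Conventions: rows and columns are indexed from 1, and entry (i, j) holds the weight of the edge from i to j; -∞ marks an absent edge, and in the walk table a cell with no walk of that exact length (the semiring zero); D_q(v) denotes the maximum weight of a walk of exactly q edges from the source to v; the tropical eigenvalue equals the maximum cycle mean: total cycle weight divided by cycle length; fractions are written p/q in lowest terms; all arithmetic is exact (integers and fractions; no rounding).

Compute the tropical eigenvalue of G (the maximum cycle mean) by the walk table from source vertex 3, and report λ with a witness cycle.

q=0: [-∞, -∞, 0]
q=1: [-∞, 9, -20]
q=2: [-10, -11, 14]
q=3: [-30, 23, -6]
Optimal cycle mean attained by: cycle 2->3->2, total 5 + 9, length 2.
Answer: λ = 7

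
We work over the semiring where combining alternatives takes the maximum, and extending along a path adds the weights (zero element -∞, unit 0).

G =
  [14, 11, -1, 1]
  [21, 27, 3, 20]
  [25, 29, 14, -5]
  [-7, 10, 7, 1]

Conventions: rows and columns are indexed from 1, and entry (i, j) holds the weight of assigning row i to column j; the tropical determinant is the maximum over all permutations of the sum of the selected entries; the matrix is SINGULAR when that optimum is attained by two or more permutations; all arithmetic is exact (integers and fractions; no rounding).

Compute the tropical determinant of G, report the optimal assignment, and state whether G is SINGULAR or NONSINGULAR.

σ = (1, 2, 3, 4): 14 + 27 + 14 + 1 = 56
σ = (1, 2, 4, 3): 14 + 27 + (-5) + 7 = 43
σ = (1, 3, 2, 4): 14 + 3 + 29 + 1 = 47
σ = (1, 3, 4, 2): 14 + 3 + (-5) + 10 = 22
σ = (1, 4, 2, 3): 14 + 20 + 29 + 7 = 70
σ = (1, 4, 3, 2): 14 + 20 + 14 + 10 = 58
σ = (2, 1, 3, 4): 11 + 21 + 14 + 1 = 47
σ = (2, 1, 4, 3): 11 + 21 + (-5) + 7 = 34
σ = (2, 3, 1, 4): 11 + 3 + 25 + 1 = 40
σ = (2, 3, 4, 1): 11 + 3 + (-5) + (-7) = 2
σ = (2, 4, 1, 3): 11 + 20 + 25 + 7 = 63
σ = (2, 4, 3, 1): 11 + 20 + 14 + (-7) = 38
σ = (3, 1, 2, 4): (-1) + 21 + 29 + 1 = 50
σ = (3, 1, 4, 2): (-1) + 21 + (-5) + 10 = 25
σ = (3, 2, 1, 4): (-1) + 27 + 25 + 1 = 52
σ = (3, 2, 4, 1): (-1) + 27 + (-5) + (-7) = 14
σ = (3, 4, 1, 2): (-1) + 20 + 25 + 10 = 54
σ = (3, 4, 2, 1): (-1) + 20 + 29 + (-7) = 41
σ = (4, 1, 2, 3): 1 + 21 + 29 + 7 = 58
σ = (4, 1, 3, 2): 1 + 21 + 14 + 10 = 46
σ = (4, 2, 1, 3): 1 + 27 + 25 + 7 = 60
σ = (4, 2, 3, 1): 1 + 27 + 14 + (-7) = 35
σ = (4, 3, 1, 2): 1 + 3 + 25 + 10 = 39
σ = (4, 3, 2, 1): 1 + 3 + 29 + (-7) = 26
Optimal value attained by: σ = (1, 4, 2, 3).
Answer: det⊕(G) = 70; verdict: NONSINGULAR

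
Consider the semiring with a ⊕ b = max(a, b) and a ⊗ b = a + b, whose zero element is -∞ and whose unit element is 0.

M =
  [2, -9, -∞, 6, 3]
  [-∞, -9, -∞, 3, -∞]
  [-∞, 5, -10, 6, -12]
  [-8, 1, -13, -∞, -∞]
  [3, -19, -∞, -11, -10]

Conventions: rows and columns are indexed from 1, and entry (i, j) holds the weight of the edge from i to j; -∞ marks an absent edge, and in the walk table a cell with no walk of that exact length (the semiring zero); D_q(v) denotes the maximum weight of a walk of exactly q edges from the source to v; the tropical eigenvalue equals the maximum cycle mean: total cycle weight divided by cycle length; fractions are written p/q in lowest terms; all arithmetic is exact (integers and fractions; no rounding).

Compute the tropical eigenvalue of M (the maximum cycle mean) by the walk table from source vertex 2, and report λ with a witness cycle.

q=0: [-∞, 0, -∞, -∞, -∞]
q=1: [-∞, -9, -∞, 3, -∞]
q=2: [-5, 4, -10, -6, -∞]
q=3: [-3, -5, -19, 7, -2]
q=4: [1, 8, -6, 3, 0]
q=5: [3, 4, -10, 11, 4]
Optimal cycle mean attained by: cycle 1->5->1, total 3 + 3, length 2.
Answer: λ = 3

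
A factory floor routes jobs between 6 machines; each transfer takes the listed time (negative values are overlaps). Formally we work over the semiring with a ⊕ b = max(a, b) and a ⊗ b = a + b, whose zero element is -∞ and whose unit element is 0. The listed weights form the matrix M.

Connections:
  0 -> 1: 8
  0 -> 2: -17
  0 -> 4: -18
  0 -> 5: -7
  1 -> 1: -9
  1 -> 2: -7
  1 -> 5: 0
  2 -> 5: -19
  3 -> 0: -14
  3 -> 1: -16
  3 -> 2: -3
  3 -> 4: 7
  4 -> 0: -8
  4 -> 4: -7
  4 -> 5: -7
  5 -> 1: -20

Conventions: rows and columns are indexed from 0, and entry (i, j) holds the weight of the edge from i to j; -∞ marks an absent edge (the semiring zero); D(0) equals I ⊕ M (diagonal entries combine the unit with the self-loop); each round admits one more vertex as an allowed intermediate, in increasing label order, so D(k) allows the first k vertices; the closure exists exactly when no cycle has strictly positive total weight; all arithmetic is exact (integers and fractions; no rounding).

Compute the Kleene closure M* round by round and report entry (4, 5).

D(0):
  [0, 8, -17, -∞, -18, -7]
  [-∞, 0, -7, -∞, -∞, 0]
  [-∞, -∞, 0, -∞, -∞, -19]
  [-14, -16, -3, 0, 7, -∞]
  [-8, -∞, -∞, -∞, 0, -7]
  [-∞, -20, -∞, -∞, -∞, 0]
D(1):
  [0, 8, -17, -∞, -18, -7]
  [-∞, 0, -7, -∞, -∞, 0]
  [-∞, -∞, 0, -∞, -∞, -19]
  [-14, -6, -3, 0, 7, -21]
  [-8, 0, -25, -∞, 0, -7]
  [-∞, -20, -∞, -∞, -∞, 0]
D(2):
  [0, 8, 1, -∞, -18, 8]
  [-∞, 0, -7, -∞, -∞, 0]
  [-∞, -∞, 0, -∞, -∞, -19]
  [-14, -6, -3, 0, 7, -6]
  [-8, 0, -7, -∞, 0, 0]
  [-∞, -20, -27, -∞, -∞, 0]
D(3):
  [0, 8, 1, -∞, -18, 8]
  [-∞, 0, -7, -∞, -∞, 0]
  [-∞, -∞, 0, -∞, -∞, -19]
  [-14, -6, -3, 0, 7, -6]
  [-8, 0, -7, -∞, 0, 0]
  [-∞, -20, -27, -∞, -∞, 0]
D(4):
  [0, 8, 1, -∞, -18, 8]
  [-∞, 0, -7, -∞, -∞, 0]
  [-∞, -∞, 0, -∞, -∞, -19]
  [-14, -6, -3, 0, 7, -6]
  [-8, 0, -7, -∞, 0, 0]
  [-∞, -20, -27, -∞, -∞, 0]
D(5):
  [0, 8, 1, -∞, -18, 8]
  [-∞, 0, -7, -∞, -∞, 0]
  [-∞, -∞, 0, -∞, -∞, -19]
  [-1, 7, 0, 0, 7, 7]
  [-8, 0, -7, -∞, 0, 0]
  [-∞, -20, -27, -∞, -∞, 0]
D(6):
  [0, 8, 1, -∞, -18, 8]
  [-∞, 0, -7, -∞, -∞, 0]
  [-∞, -39, 0, -∞, -∞, -19]
  [-1, 7, 0, 0, 7, 7]
  [-8, 0, -7, -∞, 0, 0]
  [-∞, -20, -27, -∞, -∞, 0]
Answer: M*[4][5] = 0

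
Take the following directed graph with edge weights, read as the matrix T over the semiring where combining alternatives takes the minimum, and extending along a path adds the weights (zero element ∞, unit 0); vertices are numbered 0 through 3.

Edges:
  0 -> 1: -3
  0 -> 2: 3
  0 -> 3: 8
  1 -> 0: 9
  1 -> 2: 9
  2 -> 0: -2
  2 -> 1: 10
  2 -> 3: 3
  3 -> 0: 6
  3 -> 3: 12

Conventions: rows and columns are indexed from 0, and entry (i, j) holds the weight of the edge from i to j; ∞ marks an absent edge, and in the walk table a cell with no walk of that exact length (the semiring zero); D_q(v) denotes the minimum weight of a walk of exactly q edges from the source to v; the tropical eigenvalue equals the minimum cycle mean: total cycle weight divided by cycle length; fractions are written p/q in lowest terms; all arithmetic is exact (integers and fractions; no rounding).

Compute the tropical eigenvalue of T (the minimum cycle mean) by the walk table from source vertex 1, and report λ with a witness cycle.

q=0: [∞, 0, ∞, ∞]
q=1: [9, ∞, 9, ∞]
q=2: [7, 6, 12, 12]
q=3: [10, 4, 10, 15]
q=4: [8, 7, 13, 13]
Optimal cycle mean attained by: cycle 0->2->0, total 3 + (-2), length 2.
Answer: λ = 1/2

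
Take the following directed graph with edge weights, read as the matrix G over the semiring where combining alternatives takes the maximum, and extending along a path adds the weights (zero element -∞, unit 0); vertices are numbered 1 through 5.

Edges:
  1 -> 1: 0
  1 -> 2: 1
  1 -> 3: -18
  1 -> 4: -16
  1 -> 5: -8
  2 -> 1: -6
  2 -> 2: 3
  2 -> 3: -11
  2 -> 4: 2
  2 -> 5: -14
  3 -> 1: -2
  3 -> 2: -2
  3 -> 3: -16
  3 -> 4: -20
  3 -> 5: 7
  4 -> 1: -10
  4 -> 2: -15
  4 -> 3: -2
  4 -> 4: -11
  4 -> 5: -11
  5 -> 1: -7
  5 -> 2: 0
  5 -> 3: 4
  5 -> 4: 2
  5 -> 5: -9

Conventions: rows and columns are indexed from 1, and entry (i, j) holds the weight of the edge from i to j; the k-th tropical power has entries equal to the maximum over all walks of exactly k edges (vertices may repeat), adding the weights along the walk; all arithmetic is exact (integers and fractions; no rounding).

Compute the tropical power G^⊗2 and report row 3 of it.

G^⊗2:
  [0, 4, -4, 3, -8]
  [-3, 6, 0, 5, -4]
  [0, 7, 11, 9, -2]
  [-4, -4, -7, -9, 5]
  [2, 3, 0, 2, 11]
Answer: row 3 of G^⊗2 = [0, 7, 11, 9, -2]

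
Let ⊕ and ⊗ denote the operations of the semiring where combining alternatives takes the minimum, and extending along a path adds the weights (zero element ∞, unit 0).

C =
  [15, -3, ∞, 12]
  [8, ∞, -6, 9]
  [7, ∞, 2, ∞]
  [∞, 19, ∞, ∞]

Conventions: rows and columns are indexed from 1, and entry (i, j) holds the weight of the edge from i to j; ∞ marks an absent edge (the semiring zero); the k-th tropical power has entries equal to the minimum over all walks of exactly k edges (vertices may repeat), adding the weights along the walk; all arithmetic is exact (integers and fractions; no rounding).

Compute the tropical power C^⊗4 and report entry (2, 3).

C^⊗2:
  [5, 12, -9, 6]
  [1, 5, -4, 20]
  [9, 4, 4, 19]
  [27, ∞, 13, 28]
C^⊗3:
  [-2, 2, -7, 17]
  [3, -2, -2, 13]
  [11, 6, -2, 13]
  [20, 24, 15, 39]
C^⊗4:
  [0, -5, -5, 10]
  [5, 0, -8, 7]
  [5, 8, 0, 15]
  [22, 17, 17, 32]
Key observation: the optimum is the walk 2->3->1->2->3, with weight (-6) + 7 + (-3) + (-6) = -8.
Optimal value attained by: walk 2->3->1->2->3.
Answer: (C^⊗4)[2][3] = -8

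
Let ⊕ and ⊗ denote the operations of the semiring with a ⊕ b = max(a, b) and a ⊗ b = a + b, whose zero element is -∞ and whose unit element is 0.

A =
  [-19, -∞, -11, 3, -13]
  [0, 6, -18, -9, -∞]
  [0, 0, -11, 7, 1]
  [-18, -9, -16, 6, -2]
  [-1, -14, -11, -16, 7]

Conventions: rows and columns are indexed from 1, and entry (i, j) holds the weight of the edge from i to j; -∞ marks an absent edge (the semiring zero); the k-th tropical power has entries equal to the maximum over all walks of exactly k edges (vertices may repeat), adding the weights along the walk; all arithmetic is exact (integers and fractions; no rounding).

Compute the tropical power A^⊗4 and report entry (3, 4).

A^⊗2:
  [-11, -6, -13, 9, 1]
  [6, 12, -11, 3, -11]
  [0, 6, -9, 13, 8]
  [-3, -3, -10, 12, 5]
  [6, -7, -4, 2, 14]
A^⊗3:
  [0, 0, -7, 15, 8]
  [12, 18, -5, 9, 1]
  [7, 12, -3, 19, 15]
  [4, 3, -4, 18, 12]
  [13, 0, 3, 9, 21]
A^⊗4:
  [7, 6, -1, 21, 15]
  [18, 24, 1, 15, 8]
  [14, 18, 4, 25, 22]
  [11, 9, 2, 24, 19]
  [20, 7, 10, 16, 28]
Key observation: the optimum is the walk 3->4->4->4->4, with weight 7 + 6 + 6 + 6 = 25.
Optimal value attained by: walk 3->4->4->4->4.
Answer: (A^⊗4)[3][4] = 25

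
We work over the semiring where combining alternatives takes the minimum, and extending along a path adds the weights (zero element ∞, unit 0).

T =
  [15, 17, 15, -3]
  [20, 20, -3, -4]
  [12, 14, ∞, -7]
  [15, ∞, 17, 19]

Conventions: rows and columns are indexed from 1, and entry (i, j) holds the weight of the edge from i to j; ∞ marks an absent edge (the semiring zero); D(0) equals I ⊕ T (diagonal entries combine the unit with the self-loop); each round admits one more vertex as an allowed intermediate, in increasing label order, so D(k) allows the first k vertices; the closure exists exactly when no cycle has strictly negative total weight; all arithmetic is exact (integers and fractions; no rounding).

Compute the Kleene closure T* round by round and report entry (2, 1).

D(0):
  [0, 17, 15, -3]
  [20, 0, -3, -4]
  [12, 14, 0, -7]
  [15, ∞, 17, 0]
D(1):
  [0, 17, 15, -3]
  [20, 0, -3, -4]
  [12, 14, 0, -7]
  [15, 32, 17, 0]
D(2):
  [0, 17, 14, -3]
  [20, 0, -3, -4]
  [12, 14, 0, -7]
  [15, 32, 17, 0]
D(3):
  [0, 17, 14, -3]
  [9, 0, -3, -10]
  [12, 14, 0, -7]
  [15, 31, 17, 0]
D(4):
  [0, 17, 14, -3]
  [5, 0, -3, -10]
  [8, 14, 0, -7]
  [15, 31, 17, 0]
Answer: T*[2][1] = 5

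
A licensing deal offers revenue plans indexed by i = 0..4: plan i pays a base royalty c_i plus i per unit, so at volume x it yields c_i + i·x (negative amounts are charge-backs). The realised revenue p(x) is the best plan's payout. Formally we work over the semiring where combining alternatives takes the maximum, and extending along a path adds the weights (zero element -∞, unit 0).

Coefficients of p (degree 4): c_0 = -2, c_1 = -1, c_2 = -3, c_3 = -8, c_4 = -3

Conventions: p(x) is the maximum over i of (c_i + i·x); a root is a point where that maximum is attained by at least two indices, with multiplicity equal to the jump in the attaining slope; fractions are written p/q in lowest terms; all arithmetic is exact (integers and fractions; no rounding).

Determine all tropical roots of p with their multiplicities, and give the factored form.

hull edge (i=0, c=-2) to (i=1, c=-1): slope 1, span 1
hull edge (i=1, c=-1) to (i=4, c=-3): slope -2/3, span 3
Factored form: p(x) = -3 ⊗ (x ⊕ (-1)) ⊗ (x ⊕ 2/3) ⊗ (x ⊕ 2/3) ⊗ (x ⊕ 2/3)
Answer: roots = -1 (mult 1), 2/3 (mult 3)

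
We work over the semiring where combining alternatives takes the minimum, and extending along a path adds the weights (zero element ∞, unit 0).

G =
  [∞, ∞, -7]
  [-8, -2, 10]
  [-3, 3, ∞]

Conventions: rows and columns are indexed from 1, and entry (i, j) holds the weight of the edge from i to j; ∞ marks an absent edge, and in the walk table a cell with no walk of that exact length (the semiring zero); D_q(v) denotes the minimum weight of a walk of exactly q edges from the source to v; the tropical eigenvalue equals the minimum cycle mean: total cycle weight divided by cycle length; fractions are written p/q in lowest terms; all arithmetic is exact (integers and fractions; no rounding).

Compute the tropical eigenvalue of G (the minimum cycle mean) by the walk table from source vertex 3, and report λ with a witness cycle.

q=0: [∞, ∞, 0]
q=1: [-3, 3, ∞]
q=2: [-5, 1, -10]
q=3: [-13, -7, -12]
Optimal cycle mean attained by: cycle 1->3->1, total (-7) + (-3), length 2.
Answer: λ = -5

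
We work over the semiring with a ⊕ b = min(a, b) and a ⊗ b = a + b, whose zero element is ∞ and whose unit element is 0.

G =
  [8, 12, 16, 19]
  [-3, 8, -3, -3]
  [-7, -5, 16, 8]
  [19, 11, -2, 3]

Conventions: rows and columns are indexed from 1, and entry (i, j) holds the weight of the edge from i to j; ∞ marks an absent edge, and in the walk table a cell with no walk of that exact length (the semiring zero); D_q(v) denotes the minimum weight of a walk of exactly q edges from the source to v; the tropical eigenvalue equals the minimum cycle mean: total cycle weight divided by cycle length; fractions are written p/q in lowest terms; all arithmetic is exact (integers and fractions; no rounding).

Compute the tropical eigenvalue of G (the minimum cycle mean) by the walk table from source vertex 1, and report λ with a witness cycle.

q=0: [0, ∞, ∞, ∞]
q=1: [8, 12, 16, 19]
q=2: [9, 11, 9, 9]
q=3: [2, 4, 7, 8]
q=4: [0, 2, 1, 1]
Optimal cycle mean attained by: cycle 2->3->2, total (-3) + (-5), length 2.
Answer: λ = -4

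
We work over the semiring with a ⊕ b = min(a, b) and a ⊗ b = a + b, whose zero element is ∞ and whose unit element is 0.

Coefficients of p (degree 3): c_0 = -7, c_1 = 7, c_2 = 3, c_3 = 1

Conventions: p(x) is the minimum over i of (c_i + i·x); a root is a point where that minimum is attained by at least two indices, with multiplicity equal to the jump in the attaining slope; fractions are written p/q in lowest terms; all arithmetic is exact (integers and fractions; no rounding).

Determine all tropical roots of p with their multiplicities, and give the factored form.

hull edge (i=0, c=-7) to (i=3, c=1): slope 8/3, span 3
Factored form: p(x) = 1 ⊗ (x ⊕ (-8/3)) ⊗ (x ⊕ (-8/3)) ⊗ (x ⊕ (-8/3))
Answer: roots = -8/3 (mult 3)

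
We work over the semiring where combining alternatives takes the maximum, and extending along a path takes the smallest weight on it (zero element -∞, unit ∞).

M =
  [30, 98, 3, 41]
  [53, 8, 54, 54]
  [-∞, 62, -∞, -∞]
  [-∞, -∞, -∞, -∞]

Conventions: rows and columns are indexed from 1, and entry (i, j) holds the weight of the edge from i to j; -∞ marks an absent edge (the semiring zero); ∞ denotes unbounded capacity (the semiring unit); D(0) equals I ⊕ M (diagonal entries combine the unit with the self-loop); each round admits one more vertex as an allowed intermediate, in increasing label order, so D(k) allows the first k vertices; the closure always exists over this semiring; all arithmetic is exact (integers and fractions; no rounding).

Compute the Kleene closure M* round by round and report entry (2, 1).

D(0):
  [∞, 98, 3, 41]
  [53, ∞, 54, 54]
  [-∞, 62, ∞, -∞]
  [-∞, -∞, -∞, ∞]
D(1):
  [∞, 98, 3, 41]
  [53, ∞, 54, 54]
  [-∞, 62, ∞, -∞]
  [-∞, -∞, -∞, ∞]
D(2):
  [∞, 98, 54, 54]
  [53, ∞, 54, 54]
  [53, 62, ∞, 54]
  [-∞, -∞, -∞, ∞]
D(3):
  [∞, 98, 54, 54]
  [53, ∞, 54, 54]
  [53, 62, ∞, 54]
  [-∞, -∞, -∞, ∞]
D(4):
  [∞, 98, 54, 54]
  [53, ∞, 54, 54]
  [53, 62, ∞, 54]
  [-∞, -∞, -∞, ∞]
Answer: M*[2][1] = 53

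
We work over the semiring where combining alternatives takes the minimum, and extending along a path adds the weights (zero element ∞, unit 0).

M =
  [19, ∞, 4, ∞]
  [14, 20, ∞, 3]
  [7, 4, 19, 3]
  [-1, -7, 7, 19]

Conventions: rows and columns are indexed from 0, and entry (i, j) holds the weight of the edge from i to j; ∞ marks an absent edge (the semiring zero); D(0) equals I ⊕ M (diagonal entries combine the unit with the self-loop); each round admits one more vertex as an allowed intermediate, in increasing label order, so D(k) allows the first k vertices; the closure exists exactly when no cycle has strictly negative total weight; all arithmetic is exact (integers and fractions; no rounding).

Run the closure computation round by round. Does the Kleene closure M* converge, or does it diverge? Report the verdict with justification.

D(0):
  [0, ∞, 4, ∞]
  [14, 0, ∞, 3]
  [7, 4, 0, 3]
  [-1, -7, 7, 0]
D(1):
  [0, ∞, 4, ∞]
  [14, 0, 18, 3]
  [7, 4, 0, 3]
  [-1, -7, 3, 0]
Detection: at round 2, diagonal entry (3, 3) turns strictly negative.
Key observation: the cycle 3->1->3 has total weight (-7) + 3, which is strictly negative.
Answer: DIVERGES — negative cycle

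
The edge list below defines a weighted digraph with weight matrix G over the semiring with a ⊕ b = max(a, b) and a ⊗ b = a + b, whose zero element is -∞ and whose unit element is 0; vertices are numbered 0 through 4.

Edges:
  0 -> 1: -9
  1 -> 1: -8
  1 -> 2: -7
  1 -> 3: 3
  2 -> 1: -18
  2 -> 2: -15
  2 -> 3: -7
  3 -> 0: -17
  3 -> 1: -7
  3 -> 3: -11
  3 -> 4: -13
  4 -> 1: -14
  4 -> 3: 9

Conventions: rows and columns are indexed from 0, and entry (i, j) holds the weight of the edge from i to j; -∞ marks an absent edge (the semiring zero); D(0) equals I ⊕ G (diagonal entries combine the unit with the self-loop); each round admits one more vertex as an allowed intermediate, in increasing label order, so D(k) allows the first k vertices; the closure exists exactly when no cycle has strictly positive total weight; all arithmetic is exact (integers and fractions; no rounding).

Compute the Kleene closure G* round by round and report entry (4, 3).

D(0):
  [0, -9, -∞, -∞, -∞]
  [-∞, 0, -7, 3, -∞]
  [-∞, -18, 0, -7, -∞]
  [-17, -7, -∞, 0, -13]
  [-∞, -14, -∞, 9, 0]
D(1):
  [0, -9, -∞, -∞, -∞]
  [-∞, 0, -7, 3, -∞]
  [-∞, -18, 0, -7, -∞]
  [-17, -7, -∞, 0, -13]
  [-∞, -14, -∞, 9, 0]
D(2):
  [0, -9, -16, -6, -∞]
  [-∞, 0, -7, 3, -∞]
  [-∞, -18, 0, -7, -∞]
  [-17, -7, -14, 0, -13]
  [-∞, -14, -21, 9, 0]
D(3):
  [0, -9, -16, -6, -∞]
  [-∞, 0, -7, 3, -∞]
  [-∞, -18, 0, -7, -∞]
  [-17, -7, -14, 0, -13]
  [-∞, -14, -21, 9, 0]
D(4):
  [0, -9, -16, -6, -19]
  [-14, 0, -7, 3, -10]
  [-24, -14, 0, -7, -20]
  [-17, -7, -14, 0, -13]
  [-8, 2, -5, 9, 0]
D(5):
  [0, -9, -16, -6, -19]
  [-14, 0, -7, 3, -10]
  [-24, -14, 0, -7, -20]
  [-17, -7, -14, 0, -13]
  [-8, 2, -5, 9, 0]
Answer: G*[4][3] = 9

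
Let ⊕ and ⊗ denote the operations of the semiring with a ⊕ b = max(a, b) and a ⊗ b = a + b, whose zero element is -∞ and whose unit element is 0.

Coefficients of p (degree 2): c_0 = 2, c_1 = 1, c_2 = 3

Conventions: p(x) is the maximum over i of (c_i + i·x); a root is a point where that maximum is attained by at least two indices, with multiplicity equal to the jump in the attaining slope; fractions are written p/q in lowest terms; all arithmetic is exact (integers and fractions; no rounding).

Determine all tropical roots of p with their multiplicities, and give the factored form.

hull edge (i=0, c=2) to (i=2, c=3): slope 1/2, span 2
Factored form: p(x) = 3 ⊗ (x ⊕ (-1/2)) ⊗ (x ⊕ (-1/2))
Answer: roots = -1/2 (mult 2)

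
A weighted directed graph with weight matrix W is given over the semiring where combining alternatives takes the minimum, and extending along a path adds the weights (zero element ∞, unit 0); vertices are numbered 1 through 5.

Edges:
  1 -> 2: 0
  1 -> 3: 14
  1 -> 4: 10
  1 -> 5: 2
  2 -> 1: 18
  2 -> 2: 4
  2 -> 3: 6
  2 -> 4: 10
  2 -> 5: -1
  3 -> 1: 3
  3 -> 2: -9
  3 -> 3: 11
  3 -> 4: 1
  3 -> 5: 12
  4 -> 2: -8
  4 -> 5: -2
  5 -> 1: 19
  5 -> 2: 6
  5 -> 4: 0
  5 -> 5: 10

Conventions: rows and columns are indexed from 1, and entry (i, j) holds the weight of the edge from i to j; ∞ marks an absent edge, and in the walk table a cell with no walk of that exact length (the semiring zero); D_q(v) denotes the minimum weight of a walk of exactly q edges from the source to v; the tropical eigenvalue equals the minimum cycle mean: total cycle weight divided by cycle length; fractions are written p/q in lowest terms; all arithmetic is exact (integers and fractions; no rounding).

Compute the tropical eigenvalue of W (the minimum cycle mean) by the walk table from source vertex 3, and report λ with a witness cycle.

q=0: [∞, ∞, 0, ∞, ∞]
q=1: [3, -9, 11, 1, 12]
q=2: [9, -7, -3, 1, -10]
q=3: [0, -12, -1, -10, -8]
q=4: [2, -18, -6, -8, -13]
q=5: [-3, -16, -12, -13, -19]
Optimal cycle mean attained by: cycle 2->5->4->2, total (-1) + 0 + (-8), length 3.
Answer: λ = -3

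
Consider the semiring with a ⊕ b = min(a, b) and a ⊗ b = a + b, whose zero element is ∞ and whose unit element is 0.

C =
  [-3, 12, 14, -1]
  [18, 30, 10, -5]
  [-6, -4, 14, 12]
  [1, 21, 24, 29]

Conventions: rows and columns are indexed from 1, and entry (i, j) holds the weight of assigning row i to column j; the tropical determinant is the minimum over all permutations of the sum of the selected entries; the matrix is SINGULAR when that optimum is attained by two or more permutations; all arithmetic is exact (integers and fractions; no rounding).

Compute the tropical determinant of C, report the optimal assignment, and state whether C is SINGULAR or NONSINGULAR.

σ = (1, 2, 3, 4): (-3) + 30 + 14 + 29 = 70
σ = (1, 2, 4, 3): (-3) + 30 + 12 + 24 = 63
σ = (1, 3, 2, 4): (-3) + 10 + (-4) + 29 = 32
σ = (1, 3, 4, 2): (-3) + 10 + 12 + 21 = 40
σ = (1, 4, 2, 3): (-3) + (-5) + (-4) + 24 = 12
σ = (1, 4, 3, 2): (-3) + (-5) + 14 + 21 = 27
σ = (2, 1, 3, 4): 12 + 18 + 14 + 29 = 73
σ = (2, 1, 4, 3): 12 + 18 + 12 + 24 = 66
σ = (2, 3, 1, 4): 12 + 10 + (-6) + 29 = 45
σ = (2, 3, 4, 1): 12 + 10 + 12 + 1 = 35
σ = (2, 4, 1, 3): 12 + (-5) + (-6) + 24 = 25
σ = (2, 4, 3, 1): 12 + (-5) + 14 + 1 = 22
σ = (3, 1, 2, 4): 14 + 18 + (-4) + 29 = 57
σ = (3, 1, 4, 2): 14 + 18 + 12 + 21 = 65
σ = (3, 2, 1, 4): 14 + 30 + (-6) + 29 = 67
σ = (3, 2, 4, 1): 14 + 30 + 12 + 1 = 57
σ = (3, 4, 1, 2): 14 + (-5) + (-6) + 21 = 24
σ = (3, 4, 2, 1): 14 + (-5) + (-4) + 1 = 6
σ = (4, 1, 2, 3): (-1) + 18 + (-4) + 24 = 37
σ = (4, 1, 3, 2): (-1) + 18 + 14 + 21 = 52
σ = (4, 2, 1, 3): (-1) + 30 + (-6) + 24 = 47
σ = (4, 2, 3, 1): (-1) + 30 + 14 + 1 = 44
σ = (4, 3, 1, 2): (-1) + 10 + (-6) + 21 = 24
σ = (4, 3, 2, 1): (-1) + 10 + (-4) + 1 = 6
Optimal value attained by: σ = (3, 4, 2, 1).
Answer: det⊕(C) = 6; verdict: SINGULAR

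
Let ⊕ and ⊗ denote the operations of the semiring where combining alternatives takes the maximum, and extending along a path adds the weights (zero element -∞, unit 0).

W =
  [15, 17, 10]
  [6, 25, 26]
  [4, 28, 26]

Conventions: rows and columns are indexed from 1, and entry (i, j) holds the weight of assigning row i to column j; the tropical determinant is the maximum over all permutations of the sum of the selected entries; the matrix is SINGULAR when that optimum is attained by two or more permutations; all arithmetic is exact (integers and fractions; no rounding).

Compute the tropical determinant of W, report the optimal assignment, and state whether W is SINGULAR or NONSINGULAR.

σ = (1, 2, 3): 15 + 25 + 26 = 66
σ = (1, 3, 2): 15 + 26 + 28 = 69
σ = (2, 1, 3): 17 + 6 + 26 = 49
σ = (2, 3, 1): 17 + 26 + 4 = 47
σ = (3, 1, 2): 10 + 6 + 28 = 44
σ = (3, 2, 1): 10 + 25 + 4 = 39
Optimal value attained by: σ = (1, 3, 2).
Answer: det⊕(W) = 69; verdict: NONSINGULAR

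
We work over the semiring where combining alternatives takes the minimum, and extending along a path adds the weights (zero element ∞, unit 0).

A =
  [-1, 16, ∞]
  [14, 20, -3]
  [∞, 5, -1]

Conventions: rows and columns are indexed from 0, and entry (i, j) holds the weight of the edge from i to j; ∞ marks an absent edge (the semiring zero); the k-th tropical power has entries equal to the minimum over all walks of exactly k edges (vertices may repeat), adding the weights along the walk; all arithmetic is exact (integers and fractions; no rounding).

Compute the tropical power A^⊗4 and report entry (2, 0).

A^⊗2:
  [-2, 15, 13]
  [13, 2, -4]
  [19, 4, -2]
A^⊗3:
  [-3, 14, 12]
  [12, 1, -5]
  [18, 3, -3]
A^⊗4:
  [-4, 13, 11]
  [11, 0, -6]
  [17, 2, -4]
Key observation: the optimum is the walk 2->1->0->0->0, with weight 5 + 14 + (-1) + (-1) = 17.
Optimal value attained by: walk 2->1->0->0->0.
Answer: (A^⊗4)[2][0] = 17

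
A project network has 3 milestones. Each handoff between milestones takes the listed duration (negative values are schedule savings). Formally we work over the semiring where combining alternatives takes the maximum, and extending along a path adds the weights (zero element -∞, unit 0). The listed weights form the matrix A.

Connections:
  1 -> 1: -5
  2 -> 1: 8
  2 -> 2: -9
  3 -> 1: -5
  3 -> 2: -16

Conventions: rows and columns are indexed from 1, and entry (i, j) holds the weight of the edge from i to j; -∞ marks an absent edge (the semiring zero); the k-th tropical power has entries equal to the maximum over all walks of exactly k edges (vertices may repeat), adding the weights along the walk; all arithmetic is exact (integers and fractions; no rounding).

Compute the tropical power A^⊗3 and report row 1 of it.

A^⊗2:
  [-10, -∞, -∞]
  [3, -18, -∞]
  [-8, -25, -∞]
A^⊗3:
  [-15, -∞, -∞]
  [-2, -27, -∞]
  [-13, -34, -∞]
Answer: row 1 of A^⊗3 = [-15, -∞, -∞]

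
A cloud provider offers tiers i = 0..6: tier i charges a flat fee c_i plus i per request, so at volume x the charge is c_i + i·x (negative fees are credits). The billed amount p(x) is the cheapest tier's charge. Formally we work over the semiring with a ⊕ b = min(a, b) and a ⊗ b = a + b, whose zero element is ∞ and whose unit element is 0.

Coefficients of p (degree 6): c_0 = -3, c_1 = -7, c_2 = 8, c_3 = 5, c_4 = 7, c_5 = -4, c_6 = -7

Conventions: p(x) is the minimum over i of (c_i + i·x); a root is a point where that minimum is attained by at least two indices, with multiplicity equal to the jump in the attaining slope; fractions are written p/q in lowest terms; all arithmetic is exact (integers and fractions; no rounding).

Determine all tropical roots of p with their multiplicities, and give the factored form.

hull edge (i=0, c=-3) to (i=1, c=-7): slope -4, span 1
hull edge (i=1, c=-7) to (i=6, c=-7): slope 0, span 5
Factored form: p(x) = -7 ⊗ (x ⊕ 0) ⊗ (x ⊕ 0) ⊗ (x ⊕ 0) ⊗ (x ⊕ 0) ⊗ (x ⊕ 0) ⊗ (x ⊕ 4)
Answer: roots = 0 (mult 5), 4 (mult 1)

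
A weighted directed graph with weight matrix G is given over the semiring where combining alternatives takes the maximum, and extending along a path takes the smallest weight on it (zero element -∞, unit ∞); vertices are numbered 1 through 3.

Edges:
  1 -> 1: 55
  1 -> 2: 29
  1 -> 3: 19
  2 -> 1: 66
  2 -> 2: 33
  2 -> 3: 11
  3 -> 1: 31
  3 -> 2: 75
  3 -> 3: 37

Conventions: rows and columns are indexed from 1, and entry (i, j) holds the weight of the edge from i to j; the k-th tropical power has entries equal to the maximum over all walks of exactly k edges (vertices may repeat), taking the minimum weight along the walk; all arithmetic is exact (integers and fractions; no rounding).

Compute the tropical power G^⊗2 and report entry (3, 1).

G^⊗2:
  [55, 29, 19]
  [55, 33, 19]
  [66, 37, 37]
Key observation: the optimum is the walk 3->2->1, with weight 75 min 66 = 66.
Optimal value attained by: walk 3->2->1.
Answer: (G^⊗2)[3][1] = 66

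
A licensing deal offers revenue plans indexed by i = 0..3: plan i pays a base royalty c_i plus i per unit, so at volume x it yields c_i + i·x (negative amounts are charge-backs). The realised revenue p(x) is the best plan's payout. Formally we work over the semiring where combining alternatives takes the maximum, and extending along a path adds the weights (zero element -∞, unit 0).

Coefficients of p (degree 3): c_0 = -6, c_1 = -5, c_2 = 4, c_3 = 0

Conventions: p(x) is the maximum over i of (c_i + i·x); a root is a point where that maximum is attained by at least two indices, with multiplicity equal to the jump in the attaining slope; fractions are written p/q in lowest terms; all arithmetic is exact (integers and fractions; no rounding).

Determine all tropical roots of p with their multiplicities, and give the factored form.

hull edge (i=0, c=-6) to (i=2, c=4): slope 5, span 2
hull edge (i=2, c=4) to (i=3, c=0): slope -4, span 1
Factored form: p(x) = 0 ⊗ (x ⊕ (-5)) ⊗ (x ⊕ (-5)) ⊗ (x ⊕ 4)
Answer: roots = -5 (mult 2), 4 (mult 1)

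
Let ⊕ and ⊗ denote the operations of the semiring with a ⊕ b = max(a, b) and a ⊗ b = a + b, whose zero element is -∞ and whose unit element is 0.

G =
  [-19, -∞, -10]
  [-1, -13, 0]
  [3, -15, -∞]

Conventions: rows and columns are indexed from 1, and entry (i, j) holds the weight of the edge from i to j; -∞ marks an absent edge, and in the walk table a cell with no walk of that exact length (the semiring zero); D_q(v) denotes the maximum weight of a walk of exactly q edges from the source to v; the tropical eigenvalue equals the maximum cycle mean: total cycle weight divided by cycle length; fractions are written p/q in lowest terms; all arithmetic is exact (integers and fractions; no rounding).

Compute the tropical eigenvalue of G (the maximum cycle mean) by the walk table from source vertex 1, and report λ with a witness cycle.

q=0: [0, -∞, -∞]
q=1: [-19, -∞, -10]
q=2: [-7, -25, -29]
q=3: [-26, -38, -17]
Optimal cycle mean attained by: cycle 1->3->1, total (-10) + 3, length 2.
Answer: λ = -7/2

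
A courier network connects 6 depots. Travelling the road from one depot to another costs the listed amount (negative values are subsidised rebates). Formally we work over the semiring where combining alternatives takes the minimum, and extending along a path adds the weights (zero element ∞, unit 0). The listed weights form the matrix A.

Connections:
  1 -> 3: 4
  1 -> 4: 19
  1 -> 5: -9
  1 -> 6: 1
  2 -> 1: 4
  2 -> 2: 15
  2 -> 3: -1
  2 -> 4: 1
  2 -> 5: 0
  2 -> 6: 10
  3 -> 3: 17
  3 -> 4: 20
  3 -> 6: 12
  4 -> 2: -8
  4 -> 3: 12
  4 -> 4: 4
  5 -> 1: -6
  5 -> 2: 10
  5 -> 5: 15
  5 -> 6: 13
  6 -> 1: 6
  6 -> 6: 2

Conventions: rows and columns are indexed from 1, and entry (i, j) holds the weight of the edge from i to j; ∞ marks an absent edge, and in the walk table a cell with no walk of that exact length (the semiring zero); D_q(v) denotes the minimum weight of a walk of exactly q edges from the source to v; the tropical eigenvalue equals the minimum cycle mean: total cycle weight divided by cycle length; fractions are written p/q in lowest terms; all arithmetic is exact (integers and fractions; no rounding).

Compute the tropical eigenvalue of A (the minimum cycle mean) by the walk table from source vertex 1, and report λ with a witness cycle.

q=0: [0, ∞, ∞, ∞, ∞, ∞]
q=1: [∞, ∞, 4, 19, -9, 1]
q=2: [-15, 1, 21, 23, 6, 3]
q=3: [0, 15, -11, 2, -24, -14]
q=4: [-30, -14, 4, 6, -9, -12]
q=5: [-15, -2, -26, -13, -39, -29]
q=6: [-45, -29, -11, -9, -24, -27]
Optimal cycle mean attained by: cycle 1->5->1, total (-9) + (-6), length 2.
Answer: λ = -15/2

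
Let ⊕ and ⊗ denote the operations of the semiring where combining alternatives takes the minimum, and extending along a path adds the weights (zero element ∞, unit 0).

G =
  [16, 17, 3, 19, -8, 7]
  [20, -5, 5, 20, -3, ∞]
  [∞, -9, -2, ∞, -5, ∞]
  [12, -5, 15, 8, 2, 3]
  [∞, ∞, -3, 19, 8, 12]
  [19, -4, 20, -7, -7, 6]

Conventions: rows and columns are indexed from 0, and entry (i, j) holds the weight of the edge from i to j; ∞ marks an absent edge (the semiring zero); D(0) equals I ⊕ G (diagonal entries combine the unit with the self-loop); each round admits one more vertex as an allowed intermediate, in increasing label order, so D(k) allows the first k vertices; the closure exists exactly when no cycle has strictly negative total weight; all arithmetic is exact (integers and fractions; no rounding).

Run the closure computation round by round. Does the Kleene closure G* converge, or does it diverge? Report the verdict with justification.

Detection: at round 0, diagonal entry (1, 1) turns strictly negative.
Key observation: the cycle 1->1 has total weight (-5), which is strictly negative.
Answer: DIVERGES — negative cycle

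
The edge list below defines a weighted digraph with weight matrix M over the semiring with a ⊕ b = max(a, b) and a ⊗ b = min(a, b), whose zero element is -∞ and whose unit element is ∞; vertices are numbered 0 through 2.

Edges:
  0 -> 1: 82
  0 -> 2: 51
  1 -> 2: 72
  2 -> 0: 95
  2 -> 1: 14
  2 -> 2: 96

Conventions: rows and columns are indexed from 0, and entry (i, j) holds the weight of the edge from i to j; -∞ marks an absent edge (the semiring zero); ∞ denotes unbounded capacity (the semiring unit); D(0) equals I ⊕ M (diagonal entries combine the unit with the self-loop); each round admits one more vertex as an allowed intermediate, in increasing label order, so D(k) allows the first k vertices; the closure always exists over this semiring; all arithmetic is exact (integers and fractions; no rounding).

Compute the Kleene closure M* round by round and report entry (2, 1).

D(0):
  [∞, 82, 51]
  [-∞, ∞, 72]
  [95, 14, ∞]
D(1):
  [∞, 82, 51]
  [-∞, ∞, 72]
  [95, 82, ∞]
D(2):
  [∞, 82, 72]
  [-∞, ∞, 72]
  [95, 82, ∞]
D(3):
  [∞, 82, 72]
  [72, ∞, 72]
  [95, 82, ∞]
Answer: M*[2][1] = 82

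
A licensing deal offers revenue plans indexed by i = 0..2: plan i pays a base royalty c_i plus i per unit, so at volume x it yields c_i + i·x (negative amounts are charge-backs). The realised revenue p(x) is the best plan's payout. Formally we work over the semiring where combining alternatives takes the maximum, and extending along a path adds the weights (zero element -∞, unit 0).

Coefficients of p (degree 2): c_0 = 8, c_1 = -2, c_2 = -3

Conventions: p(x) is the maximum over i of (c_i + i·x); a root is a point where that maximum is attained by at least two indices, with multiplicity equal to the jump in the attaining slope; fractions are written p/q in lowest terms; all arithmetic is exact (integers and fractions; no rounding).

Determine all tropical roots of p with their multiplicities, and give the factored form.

hull edge (i=0, c=8) to (i=2, c=-3): slope -11/2, span 2
Factored form: p(x) = -3 ⊗ (x ⊕ 11/2) ⊗ (x ⊕ 11/2)
Answer: roots = 11/2 (mult 2)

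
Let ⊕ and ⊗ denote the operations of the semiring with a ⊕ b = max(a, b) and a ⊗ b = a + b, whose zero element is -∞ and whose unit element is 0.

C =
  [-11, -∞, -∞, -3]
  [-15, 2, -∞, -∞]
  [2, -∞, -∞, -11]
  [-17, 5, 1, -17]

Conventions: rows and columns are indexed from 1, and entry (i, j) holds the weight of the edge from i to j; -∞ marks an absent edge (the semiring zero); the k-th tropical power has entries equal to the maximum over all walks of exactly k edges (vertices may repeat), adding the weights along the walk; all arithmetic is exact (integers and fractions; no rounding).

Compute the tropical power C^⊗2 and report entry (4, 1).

C^⊗2:
  [-20, 2, -2, -14]
  [-13, 4, -∞, -18]
  [-9, -6, -10, -1]
  [3, 7, -16, -10]
Key observation: the optimum is the walk 4->3->1, with weight 1 + 2 = 3.
Optimal value attained by: walk 4->3->1.
Answer: (C^⊗2)[4][1] = 3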